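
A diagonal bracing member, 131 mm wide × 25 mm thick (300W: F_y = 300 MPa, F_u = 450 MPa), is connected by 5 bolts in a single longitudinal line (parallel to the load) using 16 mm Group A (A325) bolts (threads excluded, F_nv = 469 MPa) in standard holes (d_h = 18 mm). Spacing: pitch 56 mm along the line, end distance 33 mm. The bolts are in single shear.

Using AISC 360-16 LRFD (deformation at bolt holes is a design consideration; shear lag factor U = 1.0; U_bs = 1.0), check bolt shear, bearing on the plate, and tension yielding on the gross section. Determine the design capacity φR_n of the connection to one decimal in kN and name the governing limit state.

Bolt shear: A_b = π(16)²/4 = 201.06 mm². φR_n = 0.75 × 469 × 201.06 × 5 × 1 = 353.6 kN.
Bearing (25 mm plate, F_u = 450 MPa): end bolts L_c = 33 − 18/2 = 24, R_n = min(1.2×24×25×450, 2.4×16×25×450) = 324 kN/bolt; interior L_c = 56 − 18 = 38, R_n = 432 kN/bolt. φR_n = 0.75 × (1×324 + 4×432) = 1539.0 kN.
Tension yield (gross): A_g = 131×25 = 3275 mm². φR_n = 0.90 × 300 × 3275 = 884.3 kN.
Governing: min(353.6, 1539.0, 884.3) = 353.6 kN → bolt shear.

353.6 kN (bolt shear governs)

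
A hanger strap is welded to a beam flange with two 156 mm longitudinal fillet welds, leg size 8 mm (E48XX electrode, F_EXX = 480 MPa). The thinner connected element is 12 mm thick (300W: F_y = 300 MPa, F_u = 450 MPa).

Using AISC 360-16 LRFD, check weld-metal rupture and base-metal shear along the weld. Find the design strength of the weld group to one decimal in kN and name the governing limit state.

Weld metal: throat = 0.707×8 = 5.656 mm, L = 2×156 = 312 mm. φR_n = 0.75 × 0.6 × 480 × 5.656 × 312 = 381.2 kN.
Base metal shear (12 mm plate): yield φR_n = 1.0×0.6×300×12×312 = 673.9 kN; rupture φR_n = 0.75×0.6×450×12×312 = 758.2 kN; take 673.9 kN (yield).
Governing: min(381.2, 673.9) = 381.2 kN → weld metal.

381.2 kN (weld metal governs)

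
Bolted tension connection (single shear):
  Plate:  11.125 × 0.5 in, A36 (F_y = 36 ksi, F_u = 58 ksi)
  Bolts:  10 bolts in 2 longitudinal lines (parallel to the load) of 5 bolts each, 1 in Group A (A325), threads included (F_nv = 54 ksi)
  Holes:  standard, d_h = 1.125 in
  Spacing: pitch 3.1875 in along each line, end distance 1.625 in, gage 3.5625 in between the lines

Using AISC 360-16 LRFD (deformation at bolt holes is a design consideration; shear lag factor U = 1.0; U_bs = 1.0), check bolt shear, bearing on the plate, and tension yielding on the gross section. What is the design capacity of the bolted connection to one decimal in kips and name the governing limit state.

180.2 kips (gross-section yield governs)

Bolt shear: A_b = π(1)²/4 = 0.7854 in². φR_n = 0.75 × 54 × 0.7854 × 10 × 1 = 318.1 kips.
Bearing (0.5 in plate, F_u = 58 ksi): end bolts L_c = 1.625 − 1.125/2 = 1.0625, R_n = min(1.2×1.0625×0.5×58, 2.4×1×0.5×58) = 36.975 kips/bolt; interior L_c = 3.1875 − 1.125 = 2.0625, R_n = 69.6 kips/bolt. φR_n = 0.75 × (2×36.975 + 8×69.6) = 473.1 kips.
Tension yield (gross): A_g = 11.125×0.5 = 5.5625 in². φR_n = 0.90 × 36 × 5.5625 = 180.2 kips.
Governing: min(318.1, 473.1, 180.2) = 180.2 kips → gross-section yield.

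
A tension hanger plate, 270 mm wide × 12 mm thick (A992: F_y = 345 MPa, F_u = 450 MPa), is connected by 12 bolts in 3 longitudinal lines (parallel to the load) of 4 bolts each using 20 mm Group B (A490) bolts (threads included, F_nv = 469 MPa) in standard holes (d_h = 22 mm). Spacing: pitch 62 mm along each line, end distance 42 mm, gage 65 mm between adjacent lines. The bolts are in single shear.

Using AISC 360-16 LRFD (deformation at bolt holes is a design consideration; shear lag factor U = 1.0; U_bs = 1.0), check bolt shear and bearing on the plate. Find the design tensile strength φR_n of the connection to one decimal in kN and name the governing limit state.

1326.1 kN (bolt shear governs)

Bolt shear: A_b = π(20)²/4 = 314.16 mm². φR_n = 0.75 × 469 × 314.16 × 12 × 1 = 1326.1 kN.
Bearing (12 mm plate, F_u = 450 MPa): end bolts L_c = 42 − 22/2 = 31, R_n = min(1.2×31×12×450, 2.4×20×12×450) = 200.88 kN/bolt; interior L_c = 62 − 22 = 40, R_n = 259.2 kN/bolt. φR_n = 0.75 × (3×200.88 + 9×259.2) = 2201.6 kN.
Governing: min(1326.1, 2201.6) = 1326.1 kN → bolt shear.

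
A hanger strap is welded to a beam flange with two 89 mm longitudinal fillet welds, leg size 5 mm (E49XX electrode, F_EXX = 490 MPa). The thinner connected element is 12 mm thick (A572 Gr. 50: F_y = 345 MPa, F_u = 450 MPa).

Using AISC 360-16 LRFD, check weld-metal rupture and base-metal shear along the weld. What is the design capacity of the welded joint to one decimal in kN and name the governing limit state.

Weld metal: throat = 0.707×5 = 3.535 mm, L = 2×89 = 178 mm. φR_n = 0.75 × 0.6 × 490 × 3.535 × 178 = 138.7 kN.
Base metal shear (12 mm plate): yield φR_n = 1.0×0.6×345×12×178 = 442.2 kN; rupture φR_n = 0.75×0.6×450×12×178 = 432.5 kN; take 432.5 kN (rupture).
Governing: min(138.7, 432.5) = 138.7 kN → weld metal.

138.7 kN (weld metal governs)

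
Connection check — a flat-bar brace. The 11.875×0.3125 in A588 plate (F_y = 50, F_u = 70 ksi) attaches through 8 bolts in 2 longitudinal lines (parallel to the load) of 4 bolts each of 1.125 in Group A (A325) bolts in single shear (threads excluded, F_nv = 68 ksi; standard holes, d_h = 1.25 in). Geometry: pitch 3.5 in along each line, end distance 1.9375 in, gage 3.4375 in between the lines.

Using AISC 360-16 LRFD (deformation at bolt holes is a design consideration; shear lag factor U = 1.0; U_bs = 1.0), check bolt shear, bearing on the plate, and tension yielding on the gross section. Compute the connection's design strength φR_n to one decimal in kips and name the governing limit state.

167.0 kips (gross-section yield governs)

Bolt shear: A_b = π(1.125)²/4 = 0.99402 in². φR_n = 0.75 × 68 × 0.99402 × 8 × 1 = 405.6 kips.
Bearing (0.3125 in plate, F_u = 70 ksi): end bolts L_c = 1.9375 − 1.25/2 = 1.3125, R_n = min(1.2×1.3125×0.3125×70, 2.4×1.125×0.3125×70) = 34.453 kips/bolt; interior L_c = 3.5 − 1.25 = 2.25, R_n = 59.063 kips/bolt. φR_n = 0.75 × (2×34.453 + 6×59.063) = 317.5 kips.
Tension yield (gross): A_g = 11.875×0.3125 = 3.7109 in². φR_n = 0.90 × 50 × 3.7109 = 167.0 kips.
Governing: min(405.6, 317.5, 167.0) = 167.0 kips → gross-section yield.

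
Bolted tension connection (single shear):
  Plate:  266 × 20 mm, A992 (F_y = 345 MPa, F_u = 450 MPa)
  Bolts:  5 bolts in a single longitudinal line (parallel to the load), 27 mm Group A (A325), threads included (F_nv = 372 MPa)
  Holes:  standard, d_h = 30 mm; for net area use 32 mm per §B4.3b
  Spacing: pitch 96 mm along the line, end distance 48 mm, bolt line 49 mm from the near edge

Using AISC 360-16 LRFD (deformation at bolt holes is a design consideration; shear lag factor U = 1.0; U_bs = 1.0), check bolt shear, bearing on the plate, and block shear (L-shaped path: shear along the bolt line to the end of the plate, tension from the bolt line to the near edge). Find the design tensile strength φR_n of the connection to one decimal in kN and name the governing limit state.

798.7 kN (bolt shear governs)

Bolt shear: A_b = π(27)²/4 = 572.56 mm². φR_n = 0.75 × 372 × 572.56 × 5 × 1 = 798.7 kN.
Bearing (20 mm plate, F_u = 450 MPa): end bolts L_c = 48 − 30/2 = 33, R_n = min(1.2×33×20×450, 2.4×27×20×450) = 356.4 kN/bolt; interior L_c = 96 − 30 = 66, R_n = 583.2 kN/bolt. φR_n = 0.75 × (1×356.4 + 4×583.2) = 2016.9 kN.
Block shear: shear path 1×[48+4×96] = 1×432 mm, A_gv = 8640, A_nv = 1×(432 − 4.5×32)×20 = 5760 mm²; tension to near edge: (49 − 0.5×32)×20 = 660 mm². R_n = min(0.6×450×5760, 0.6×345×8640) + 1.0×450×660 = min(1555.2, 1788.5) + 297 = 1852.2 kN. φR_n = 0.75 × 1852.2 = 1389.2 kN.
Governing: min(798.7, 2016.9, 1389.2) = 798.7 kN → bolt shear.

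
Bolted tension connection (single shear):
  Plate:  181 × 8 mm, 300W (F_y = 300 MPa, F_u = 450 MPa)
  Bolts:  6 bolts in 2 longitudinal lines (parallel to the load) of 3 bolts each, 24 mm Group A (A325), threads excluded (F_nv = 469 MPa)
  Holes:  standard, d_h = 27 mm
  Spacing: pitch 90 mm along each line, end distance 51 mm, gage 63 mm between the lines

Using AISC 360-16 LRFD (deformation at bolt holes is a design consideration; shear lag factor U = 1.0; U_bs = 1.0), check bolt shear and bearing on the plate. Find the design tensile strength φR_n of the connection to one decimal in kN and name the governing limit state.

865.1 kN (bearing governs)

Bolt shear: A_b = π(24)²/4 = 452.39 mm². φR_n = 0.75 × 469 × 452.39 × 6 × 1 = 954.8 kN.
Bearing (8 mm plate, F_u = 450 MPa): end bolts L_c = 51 − 27/2 = 37.5, R_n = min(1.2×37.5×8×450, 2.4×24×8×450) = 162 kN/bolt; interior L_c = 90 − 27 = 63, R_n = 207.36 kN/bolt. φR_n = 0.75 × (2×162 + 4×207.36) = 865.1 kN.
Governing: min(954.8, 865.1) = 865.1 kN → bearing.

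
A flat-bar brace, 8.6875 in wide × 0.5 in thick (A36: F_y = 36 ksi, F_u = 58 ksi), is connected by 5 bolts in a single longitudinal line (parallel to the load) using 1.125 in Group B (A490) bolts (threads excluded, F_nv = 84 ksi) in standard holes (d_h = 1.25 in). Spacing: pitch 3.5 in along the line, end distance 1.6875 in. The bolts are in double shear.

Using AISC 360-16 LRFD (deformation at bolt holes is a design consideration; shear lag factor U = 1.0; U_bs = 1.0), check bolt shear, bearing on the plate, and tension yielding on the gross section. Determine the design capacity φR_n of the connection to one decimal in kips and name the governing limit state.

140.7 kips (gross-section yield governs)

Bolt shear: A_b = π(1.125)²/4 = 0.99402 in². φR_n = 0.75 × 84 × 0.99402 × 5 × 2 = 626.2 kips.
Bearing (0.5 in plate, F_u = 58 ksi): end bolts L_c = 1.6875 − 1.25/2 = 1.0625, R_n = min(1.2×1.0625×0.5×58, 2.4×1.125×0.5×58) = 36.975 kips/bolt; interior L_c = 3.5 − 1.25 = 2.25, R_n = 78.3 kips/bolt. φR_n = 0.75 × (1×36.975 + 4×78.3) = 262.6 kips.
Tension yield (gross): A_g = 8.6875×0.5 = 4.3438 in². φR_n = 0.90 × 36 × 4.3438 = 140.7 kips.
Governing: min(626.2, 262.6, 140.7) = 140.7 kips → gross-section yield.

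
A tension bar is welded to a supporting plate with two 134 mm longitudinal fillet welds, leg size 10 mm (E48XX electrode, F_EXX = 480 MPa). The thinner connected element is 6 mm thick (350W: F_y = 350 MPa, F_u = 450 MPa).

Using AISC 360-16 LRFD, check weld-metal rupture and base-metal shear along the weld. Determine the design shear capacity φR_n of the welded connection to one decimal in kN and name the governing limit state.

Weld metal: throat = 0.707×10 = 7.07 mm, L = 2×134 = 268 mm. φR_n = 0.75 × 0.6 × 480 × 7.07 × 268 = 409.3 kN.
Base metal shear (6 mm plate): yield φR_n = 1.0×0.6×350×6×268 = 337.7 kN; rupture φR_n = 0.75×0.6×450×6×268 = 325.6 kN; take 325.6 kN (rupture).
Governing: min(409.3, 325.6) = 325.6 kN → base-metal shear.

325.6 kN (base-metal shear governs)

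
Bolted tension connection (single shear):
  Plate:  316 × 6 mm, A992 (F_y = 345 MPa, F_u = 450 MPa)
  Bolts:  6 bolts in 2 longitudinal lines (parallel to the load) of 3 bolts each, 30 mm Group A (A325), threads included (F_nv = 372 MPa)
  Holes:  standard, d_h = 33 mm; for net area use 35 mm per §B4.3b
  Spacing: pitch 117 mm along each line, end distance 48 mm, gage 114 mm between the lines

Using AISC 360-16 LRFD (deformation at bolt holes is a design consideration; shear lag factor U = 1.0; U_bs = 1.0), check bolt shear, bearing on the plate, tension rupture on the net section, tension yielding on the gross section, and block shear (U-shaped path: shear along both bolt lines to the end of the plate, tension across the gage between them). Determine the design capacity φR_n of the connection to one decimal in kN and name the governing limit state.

Bolt shear: A_b = π(30)²/4 = 706.86 mm². φR_n = 0.75 × 372 × 706.86 × 6 × 1 = 1183.3 kN.
Bearing (6 mm plate, F_u = 450 MPa): end bolts L_c = 48 − 33/2 = 31.5, R_n = min(1.2×31.5×6×450, 2.4×30×6×450) = 102.06 kN/bolt; interior L_c = 117 − 33 = 84, R_n = 194.4 kN/bolt. φR_n = 0.75 × (2×102.06 + 4×194.4) = 736.3 kN.
Tension rupture (net): A_n = (316 − 2×35)×6 = 1476 mm² (U = 1.0, A_e = A_n). φR_n = 0.75 × 450 × 1476 = 498.2 kN.
Tension yield (gross): A_g = 316×6 = 1896 mm². φR_n = 0.90 × 345 × 1896 = 588.7 kN.
Block shear: shear path 2×[48+2×117] = 2×282 mm, A_gv = 3384, A_nv = 2×(282 − 2.5×35)×6 = 2334 mm²; tension across gage: (114 − 1×35)×6 = 474 mm². R_n = min(0.6×450×2334, 0.6×345×3384) + 1.0×450×474 = min(630.18, 700.49) + 213.3 = 843.48 kN. φR_n = 0.75 × 843.48 = 632.6 kN.
Governing: min(1183.3, 736.3, 498.2, 588.7, 632.6) = 498.2 kN → net-section rupture.

498.2 kN (net-section rupture governs)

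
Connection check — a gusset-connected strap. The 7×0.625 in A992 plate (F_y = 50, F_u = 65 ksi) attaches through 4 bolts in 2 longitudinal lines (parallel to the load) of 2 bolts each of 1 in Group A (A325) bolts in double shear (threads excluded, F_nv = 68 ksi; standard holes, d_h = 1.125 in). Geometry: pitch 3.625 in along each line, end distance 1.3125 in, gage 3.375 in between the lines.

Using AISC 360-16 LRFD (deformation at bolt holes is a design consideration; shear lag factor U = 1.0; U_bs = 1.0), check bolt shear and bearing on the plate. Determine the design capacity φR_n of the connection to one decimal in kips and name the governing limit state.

Bolt shear: A_b = π(1)²/4 = 0.7854 in². φR_n = 0.75 × 68 × 0.7854 × 4 × 2 = 320.4 kips.
Bearing (0.625 in plate, F_u = 65 ksi): end bolts L_c = 1.3125 − 1.125/2 = 0.75, R_n = min(1.2×0.75×0.625×65, 2.4×1×0.625×65) = 36.563 kips/bolt; interior L_c = 3.625 − 1.125 = 2.5, R_n = 97.5 kips/bolt. φR_n = 0.75 × (2×36.563 + 2×97.5) = 201.1 kips.
Governing: min(320.4, 201.1) = 201.1 kips → bearing.

201.1 kips (bearing governs)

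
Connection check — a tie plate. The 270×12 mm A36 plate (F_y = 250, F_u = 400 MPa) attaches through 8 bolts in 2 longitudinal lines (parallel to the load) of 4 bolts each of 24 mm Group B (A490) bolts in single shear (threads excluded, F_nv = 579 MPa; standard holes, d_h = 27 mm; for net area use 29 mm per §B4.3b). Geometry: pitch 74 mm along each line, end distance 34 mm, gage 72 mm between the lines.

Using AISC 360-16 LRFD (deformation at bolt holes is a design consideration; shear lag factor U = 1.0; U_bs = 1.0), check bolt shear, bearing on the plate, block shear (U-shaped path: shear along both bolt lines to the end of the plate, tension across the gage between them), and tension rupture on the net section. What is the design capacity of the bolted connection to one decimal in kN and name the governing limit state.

Bolt shear: A_b = π(24)²/4 = 452.39 mm². φR_n = 0.75 × 579 × 452.39 × 8 × 1 = 1571.6 kN.
Bearing (12 mm plate, F_u = 400 MPa): end bolts L_c = 34 − 27/2 = 20.5, R_n = min(1.2×20.5×12×400, 2.4×24×12×400) = 118.08 kN/bolt; interior L_c = 74 − 27 = 47, R_n = 270.72 kN/bolt. φR_n = 0.75 × (2×118.08 + 6×270.72) = 1395.4 kN.
Block shear: shear path 2×[34+3×74] = 2×256 mm, A_gv = 6144, A_nv = 2×(256 − 3.5×29)×12 = 3708 mm²; tension across gage: (72 − 1×29)×12 = 516 mm². R_n = min(0.6×400×3708, 0.6×250×6144) + 1.0×400×516 = min(889.92, 921.6) + 206.4 = 1096.3 kN. φR_n = 0.75 × 1096.3 = 822.2 kN.
Tension rupture (net): A_n = (270 − 2×29)×12 = 2544 mm² (U = 1.0, A_e = A_n). φR_n = 0.75 × 400 × 2544 = 763.2 kN.
Governing: min(1571.6, 1395.4, 822.2, 763.2) = 763.2 kN → net-section rupture.

763.2 kN (net-section rupture governs)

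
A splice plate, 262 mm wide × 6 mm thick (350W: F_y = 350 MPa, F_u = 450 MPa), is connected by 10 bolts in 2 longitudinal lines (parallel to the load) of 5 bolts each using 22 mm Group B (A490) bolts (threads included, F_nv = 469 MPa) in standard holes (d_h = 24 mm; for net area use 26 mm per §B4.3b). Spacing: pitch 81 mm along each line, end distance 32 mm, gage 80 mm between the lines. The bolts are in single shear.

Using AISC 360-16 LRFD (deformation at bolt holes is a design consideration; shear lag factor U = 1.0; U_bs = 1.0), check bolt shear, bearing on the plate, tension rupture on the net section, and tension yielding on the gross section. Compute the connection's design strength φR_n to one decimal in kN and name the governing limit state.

Bolt shear: A_b = π(22)²/4 = 380.13 mm². φR_n = 0.75 × 469 × 380.13 × 10 × 1 = 1337.1 kN.
Bearing (6 mm plate, F_u = 450 MPa): end bolts L_c = 32 − 24/2 = 20, R_n = min(1.2×20×6×450, 2.4×22×6×450) = 64.8 kN/bolt; interior L_c = 81 − 24 = 57, R_n = 142.56 kN/bolt. φR_n = 0.75 × (2×64.8 + 8×142.56) = 952.6 kN.
Tension rupture (net): A_n = (262 − 2×26)×6 = 1260 mm² (U = 1.0, A_e = A_n). φR_n = 0.75 × 450 × 1260 = 425.3 kN.
Tension yield (gross): A_g = 262×6 = 1572 mm². φR_n = 0.90 × 350 × 1572 = 495.2 kN.
Governing: min(1337.1, 952.6, 425.3, 495.2) = 425.3 kN → net-section rupture.

425.3 kN (net-section rupture governs)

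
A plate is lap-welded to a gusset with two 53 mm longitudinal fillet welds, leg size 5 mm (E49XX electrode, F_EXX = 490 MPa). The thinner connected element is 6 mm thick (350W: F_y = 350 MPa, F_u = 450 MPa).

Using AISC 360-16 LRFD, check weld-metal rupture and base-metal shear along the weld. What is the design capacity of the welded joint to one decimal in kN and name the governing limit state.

Weld metal: throat = 0.707×5 = 3.535 mm, L = 2×53 = 106 mm. φR_n = 0.75 × 0.6 × 490 × 3.535 × 106 = 82.6 kN.
Base metal shear (6 mm plate): yield φR_n = 1.0×0.6×350×6×106 = 133.6 kN; rupture φR_n = 0.75×0.6×450×6×106 = 128.8 kN; take 128.8 kN (rupture).
Governing: min(82.6, 128.8) = 82.6 kN → weld metal.

82.6 kN (weld metal governs)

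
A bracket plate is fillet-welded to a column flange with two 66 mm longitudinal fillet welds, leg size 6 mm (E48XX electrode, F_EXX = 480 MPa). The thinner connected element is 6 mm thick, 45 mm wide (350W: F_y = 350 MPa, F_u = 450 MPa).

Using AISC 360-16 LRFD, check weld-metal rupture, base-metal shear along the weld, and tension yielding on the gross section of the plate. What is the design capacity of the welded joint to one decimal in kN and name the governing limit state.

85.1 kN (gross-section yield governs)

Weld metal: throat = 0.707×6 = 4.242 mm, L = 2×66 = 132 mm. φR_n = 0.75 × 0.6 × 480 × 4.242 × 132 = 120.9 kN.
Base metal shear (6 mm plate): yield φR_n = 1.0×0.6×350×6×132 = 166.3 kN; rupture φR_n = 0.75×0.6×450×6×132 = 160.4 kN; take 160.4 kN (rupture).
Tension yield (gross): A_g = 45×6 = 270 mm². φR_n = 0.90 × 350 × 270 = 85.1 kN.
Governing: min(120.9, 160.4, 85.1) = 85.1 kN → gross-section yield.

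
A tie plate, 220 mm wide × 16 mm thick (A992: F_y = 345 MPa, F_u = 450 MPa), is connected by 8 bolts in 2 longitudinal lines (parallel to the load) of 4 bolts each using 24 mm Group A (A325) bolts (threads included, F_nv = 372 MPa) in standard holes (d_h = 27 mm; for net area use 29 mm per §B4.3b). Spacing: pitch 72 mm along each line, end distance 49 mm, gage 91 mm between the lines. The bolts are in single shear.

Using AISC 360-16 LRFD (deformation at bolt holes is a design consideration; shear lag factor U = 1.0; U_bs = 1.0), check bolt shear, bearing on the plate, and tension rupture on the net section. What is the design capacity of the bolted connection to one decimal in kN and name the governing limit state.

Bolt shear: A_b = π(24)²/4 = 452.39 mm². φR_n = 0.75 × 372 × 452.39 × 8 × 1 = 1009.7 kN.
Bearing (16 mm plate, F_u = 450 MPa): end bolts L_c = 49 − 27/2 = 35.5, R_n = min(1.2×35.5×16×450, 2.4×24×16×450) = 306.72 kN/bolt; interior L_c = 72 − 27 = 45, R_n = 388.8 kN/bolt. φR_n = 0.75 × (2×306.72 + 6×388.8) = 2209.7 kN.
Tension rupture (net): A_n = (220 − 2×29)×16 = 2592 mm² (U = 1.0, A_e = A_n). φR_n = 0.75 × 450 × 2592 = 874.8 kN.
Governing: min(1009.7, 2209.7, 874.8) = 874.8 kN → net-section rupture.

874.8 kN (net-section rupture governs)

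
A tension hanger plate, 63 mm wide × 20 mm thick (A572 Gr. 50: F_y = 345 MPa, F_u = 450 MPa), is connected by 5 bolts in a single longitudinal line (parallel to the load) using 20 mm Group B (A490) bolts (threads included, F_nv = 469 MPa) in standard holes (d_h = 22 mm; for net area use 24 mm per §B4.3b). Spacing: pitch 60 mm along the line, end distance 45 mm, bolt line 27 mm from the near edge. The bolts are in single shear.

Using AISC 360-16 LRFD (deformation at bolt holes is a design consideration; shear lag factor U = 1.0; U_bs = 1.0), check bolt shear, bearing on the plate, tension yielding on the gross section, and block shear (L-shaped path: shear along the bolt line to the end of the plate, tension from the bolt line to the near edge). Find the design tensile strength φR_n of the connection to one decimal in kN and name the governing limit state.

391.2 kN (gross-section yield governs)

Bolt shear: A_b = π(20)²/4 = 314.16 mm². φR_n = 0.75 × 469 × 314.16 × 5 × 1 = 552.5 kN.
Bearing (20 mm plate, F_u = 450 MPa): end bolts L_c = 45 − 22/2 = 34, R_n = min(1.2×34×20×450, 2.4×20×20×450) = 367.2 kN/bolt; interior L_c = 60 − 22 = 38, R_n = 410.4 kN/bolt. φR_n = 0.75 × (1×367.2 + 4×410.4) = 1506.6 kN.
Tension yield (gross): A_g = 63×20 = 1260 mm². φR_n = 0.90 × 345 × 1260 = 391.2 kN.
Block shear: shear path 1×[45+4×60] = 1×285 mm, A_gv = 5700, A_nv = 1×(285 − 4.5×24)×20 = 3540 mm²; tension to near edge: (27 − 0.5×24)×20 = 300 mm². R_n = min(0.6×450×3540, 0.6×345×5700) + 1.0×450×300 = min(955.8, 1179.9) + 135 = 1090.8 kN. φR_n = 0.75 × 1090.8 = 818.1 kN.
Governing: min(552.5, 1506.6, 391.2, 818.1) = 391.2 kN → gross-section yield.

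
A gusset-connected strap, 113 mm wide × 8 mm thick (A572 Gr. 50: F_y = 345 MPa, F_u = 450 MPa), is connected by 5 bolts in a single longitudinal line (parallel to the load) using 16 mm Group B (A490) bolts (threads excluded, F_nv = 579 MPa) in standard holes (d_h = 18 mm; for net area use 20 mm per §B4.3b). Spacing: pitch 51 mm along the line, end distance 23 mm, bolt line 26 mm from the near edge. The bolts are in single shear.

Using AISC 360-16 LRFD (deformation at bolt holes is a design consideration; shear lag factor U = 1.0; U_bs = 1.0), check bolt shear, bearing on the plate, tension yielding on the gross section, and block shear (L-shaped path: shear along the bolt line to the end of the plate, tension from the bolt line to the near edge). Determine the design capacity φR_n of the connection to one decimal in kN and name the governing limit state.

Bolt shear: A_b = π(16)²/4 = 201.06 mm². φR_n = 0.75 × 579 × 201.06 × 5 × 1 = 436.6 kN.
Bearing (8 mm plate, F_u = 450 MPa): end bolts L_c = 23 − 18/2 = 14, R_n = min(1.2×14×8×450, 2.4×16×8×450) = 60.48 kN/bolt; interior L_c = 51 − 18 = 33, R_n = 138.24 kN/bolt. φR_n = 0.75 × (1×60.48 + 4×138.24) = 460.1 kN.
Tension yield (gross): A_g = 113×8 = 904 mm². φR_n = 0.90 × 345 × 904 = 280.7 kN.
Block shear: shear path 1×[23+4×51] = 1×227 mm, A_gv = 1816, A_nv = 1×(227 − 4.5×20)×8 = 1096 mm²; tension to near edge: (26 − 0.5×20)×8 = 128 mm². R_n = min(0.6×450×1096, 0.6×345×1816) + 1.0×450×128 = min(295.92, 375.91) + 57.6 = 353.52 kN. φR_n = 0.75 × 353.52 = 265.1 kN.
Governing: min(436.6, 460.1, 280.7, 265.1) = 265.1 kN → block shear.

265.1 kN (block shear governs)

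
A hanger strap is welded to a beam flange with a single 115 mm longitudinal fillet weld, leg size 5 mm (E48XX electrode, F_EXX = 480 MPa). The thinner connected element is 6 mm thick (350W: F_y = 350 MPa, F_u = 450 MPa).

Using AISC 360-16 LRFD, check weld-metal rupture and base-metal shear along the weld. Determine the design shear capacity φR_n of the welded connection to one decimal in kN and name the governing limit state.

87.8 kN (weld metal governs)

Weld metal: throat = 0.707×5 = 3.535 mm, L = 115 mm. φR_n = 0.75 × 0.6 × 480 × 3.535 × 115 = 87.8 kN.
Base metal shear (6 mm plate): yield φR_n = 1.0×0.6×350×6×115 = 144.9 kN; rupture φR_n = 0.75×0.6×450×6×115 = 139.7 kN; take 139.7 kN (rupture).
Governing: min(87.8, 139.7) = 87.8 kN → weld metal.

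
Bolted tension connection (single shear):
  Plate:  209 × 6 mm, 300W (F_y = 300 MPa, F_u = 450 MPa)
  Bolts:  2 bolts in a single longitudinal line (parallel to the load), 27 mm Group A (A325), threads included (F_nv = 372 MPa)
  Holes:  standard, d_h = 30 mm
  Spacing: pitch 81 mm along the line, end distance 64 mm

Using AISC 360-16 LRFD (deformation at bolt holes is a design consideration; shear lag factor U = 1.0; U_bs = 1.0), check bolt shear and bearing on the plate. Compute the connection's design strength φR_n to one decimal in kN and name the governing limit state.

243.0 kN (bearing governs)

Bolt shear: A_b = π(27)²/4 = 572.56 mm². φR_n = 0.75 × 372 × 572.56 × 2 × 1 = 319.5 kN.
Bearing (6 mm plate, F_u = 450 MPa): end bolts L_c = 64 − 30/2 = 49, R_n = min(1.2×49×6×450, 2.4×27×6×450) = 158.76 kN/bolt; interior L_c = 81 − 30 = 51, R_n = 165.24 kN/bolt. φR_n = 0.75 × (1×158.76 + 1×165.24) = 243.0 kN.
Governing: min(319.5, 243.0) = 243.0 kN → bearing.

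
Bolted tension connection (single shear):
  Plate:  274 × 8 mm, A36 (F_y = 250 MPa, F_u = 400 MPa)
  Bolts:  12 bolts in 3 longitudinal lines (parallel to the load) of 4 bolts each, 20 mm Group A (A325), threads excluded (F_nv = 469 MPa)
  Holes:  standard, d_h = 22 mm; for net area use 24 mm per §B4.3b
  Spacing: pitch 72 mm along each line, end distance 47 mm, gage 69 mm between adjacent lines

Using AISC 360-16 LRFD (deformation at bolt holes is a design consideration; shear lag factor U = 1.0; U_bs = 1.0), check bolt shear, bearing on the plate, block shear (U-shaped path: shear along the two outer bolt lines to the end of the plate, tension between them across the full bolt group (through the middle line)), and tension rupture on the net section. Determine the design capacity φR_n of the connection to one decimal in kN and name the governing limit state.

484.8 kN (net-section rupture governs)

Bolt shear: A_b = π(20)²/4 = 314.16 mm². φR_n = 0.75 × 469 × 314.16 × 12 × 1 = 1326.1 kN.
Bearing (8 mm plate, F_u = 400 MPa): end bolts L_c = 47 − 22/2 = 36, R_n = min(1.2×36×8×400, 2.4×20×8×400) = 138.24 kN/bolt; interior L_c = 72 − 22 = 50, R_n = 153.6 kN/bolt. φR_n = 0.75 × (3×138.24 + 9×153.6) = 1347.8 kN.
Block shear: shear path 2×[47+3×72] = 2×263 mm, A_gv = 4208, A_nv = 2×(263 − 3.5×24)×8 = 2864 mm²; tension across gage: (138 − 2×24)×8 = 720 mm². R_n = min(0.6×400×2864, 0.6×250×4208) + 1.0×400×720 = min(687.36, 631.2) + 288 = 919.2 kN. φR_n = 0.75 × 919.2 = 689.4 kN.
Tension rupture (net): A_n = (274 − 3×24)×8 = 1616 mm² (U = 1.0, A_e = A_n). φR_n = 0.75 × 400 × 1616 = 484.8 kN.
Governing: min(1326.1, 1347.8, 689.4, 484.8) = 484.8 kN → net-section rupture.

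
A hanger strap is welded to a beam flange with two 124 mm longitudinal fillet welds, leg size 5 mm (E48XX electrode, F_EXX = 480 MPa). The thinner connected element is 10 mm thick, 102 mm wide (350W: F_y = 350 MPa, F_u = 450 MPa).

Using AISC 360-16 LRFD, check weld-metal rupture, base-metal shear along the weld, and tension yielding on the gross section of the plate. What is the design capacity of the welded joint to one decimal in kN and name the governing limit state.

Weld metal: throat = 0.707×5 = 3.535 mm, L = 2×124 = 248 mm. φR_n = 0.75 × 0.6 × 480 × 3.535 × 248 = 189.4 kN.
Base metal shear (10 mm plate): yield φR_n = 1.0×0.6×350×10×248 = 520.8 kN; rupture φR_n = 0.75×0.6×450×10×248 = 502.2 kN; take 502.2 kN (rupture).
Tension yield (gross): A_g = 102×10 = 1020 mm². φR_n = 0.90 × 350 × 1020 = 321.3 kN.
Governing: min(189.4, 502.2, 321.3) = 189.4 kN → weld metal.

189.4 kN (weld metal governs)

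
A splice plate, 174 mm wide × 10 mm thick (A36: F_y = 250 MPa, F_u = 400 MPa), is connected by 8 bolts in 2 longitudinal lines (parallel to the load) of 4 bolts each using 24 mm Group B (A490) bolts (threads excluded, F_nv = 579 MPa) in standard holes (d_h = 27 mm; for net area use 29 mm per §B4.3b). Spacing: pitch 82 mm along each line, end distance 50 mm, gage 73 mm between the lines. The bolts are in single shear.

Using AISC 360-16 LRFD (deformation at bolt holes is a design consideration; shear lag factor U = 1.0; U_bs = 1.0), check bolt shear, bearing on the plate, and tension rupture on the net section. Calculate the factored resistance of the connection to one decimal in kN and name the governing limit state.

Bolt shear: A_b = π(24)²/4 = 452.39 mm². φR_n = 0.75 × 579 × 452.39 × 8 × 1 = 1571.6 kN.
Bearing (10 mm plate, F_u = 400 MPa): end bolts L_c = 50 − 27/2 = 36.5, R_n = min(1.2×36.5×10×400, 2.4×24×10×400) = 175.2 kN/bolt; interior L_c = 82 − 27 = 55, R_n = 230.4 kN/bolt. φR_n = 0.75 × (2×175.2 + 6×230.4) = 1299.6 kN.
Tension rupture (net): A_n = (174 − 2×29)×10 = 1160 mm² (U = 1.0, A_e = A_n). φR_n = 0.75 × 400 × 1160 = 348.0 kN.
Governing: min(1571.6, 1299.6, 348.0) = 348.0 kN → net-section rupture.

348.0 kN (net-section rupture governs)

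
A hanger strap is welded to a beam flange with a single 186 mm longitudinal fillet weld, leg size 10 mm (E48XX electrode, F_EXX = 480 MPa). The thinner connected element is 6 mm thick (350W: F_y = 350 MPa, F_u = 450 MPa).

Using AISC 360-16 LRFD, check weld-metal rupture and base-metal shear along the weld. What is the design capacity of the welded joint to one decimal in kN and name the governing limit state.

226.0 kN (base-metal shear governs)

Weld metal: throat = 0.707×10 = 7.07 mm, L = 186 mm. φR_n = 0.75 × 0.6 × 480 × 7.07 × 186 = 284.0 kN.
Base metal shear (6 mm plate): yield φR_n = 1.0×0.6×350×6×186 = 234.4 kN; rupture φR_n = 0.75×0.6×450×6×186 = 226.0 kN; take 226.0 kN (rupture).
Governing: min(284.0, 226.0) = 226.0 kN → base-metal shear.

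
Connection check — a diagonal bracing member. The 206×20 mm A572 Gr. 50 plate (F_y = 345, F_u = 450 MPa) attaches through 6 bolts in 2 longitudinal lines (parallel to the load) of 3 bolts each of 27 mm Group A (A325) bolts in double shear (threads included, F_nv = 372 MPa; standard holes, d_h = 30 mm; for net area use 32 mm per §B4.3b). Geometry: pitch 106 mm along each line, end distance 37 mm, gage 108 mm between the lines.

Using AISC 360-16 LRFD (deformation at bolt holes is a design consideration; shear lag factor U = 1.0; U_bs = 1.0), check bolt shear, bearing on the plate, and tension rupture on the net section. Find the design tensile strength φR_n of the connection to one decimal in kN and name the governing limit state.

Bolt shear: A_b = π(27)²/4 = 572.56 mm². φR_n = 0.75 × 372 × 572.56 × 6 × 2 = 1916.9 kN.
Bearing (20 mm plate, F_u = 450 MPa): end bolts L_c = 37 − 30/2 = 22, R_n = min(1.2×22×20×450, 2.4×27×20×450) = 237.6 kN/bolt; interior L_c = 106 − 30 = 76, R_n = 583.2 kN/bolt. φR_n = 0.75 × (2×237.6 + 4×583.2) = 2106.0 kN.
Tension rupture (net): A_n = (206 − 2×32)×20 = 2840 mm² (U = 1.0, A_e = A_n). φR_n = 0.75 × 450 × 2840 = 958.5 kN.
Governing: min(1916.9, 2106.0, 958.5) = 958.5 kN → net-section rupture.

958.5 kN (net-section rupture governs)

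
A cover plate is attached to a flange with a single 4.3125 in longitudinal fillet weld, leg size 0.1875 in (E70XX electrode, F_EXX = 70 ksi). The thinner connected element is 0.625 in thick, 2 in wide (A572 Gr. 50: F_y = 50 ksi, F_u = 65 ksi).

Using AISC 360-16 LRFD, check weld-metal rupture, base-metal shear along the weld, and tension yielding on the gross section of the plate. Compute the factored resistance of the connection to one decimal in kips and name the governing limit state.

Weld metal: throat = 0.707×0.1875 = 0.13256 in, L = 4.3125 in. φR_n = 0.75 × 0.6 × 70 × 0.13256 × 4.3125 = 18.0 kips.
Base metal shear (0.625 in plate): yield φR_n = 1.0×0.6×50×0.625×4.3125 = 80.9 kips; rupture φR_n = 0.75×0.6×65×0.625×4.3125 = 78.8 kips; take 78.8 kips (rupture).
Tension yield (gross): A_g = 2×0.625 = 1.25 in². φR_n = 0.90 × 50 × 1.25 = 56.3 kips.
Governing: min(18.0, 78.8, 56.3) = 18.0 kips → weld metal.

18.0 kips (weld metal governs)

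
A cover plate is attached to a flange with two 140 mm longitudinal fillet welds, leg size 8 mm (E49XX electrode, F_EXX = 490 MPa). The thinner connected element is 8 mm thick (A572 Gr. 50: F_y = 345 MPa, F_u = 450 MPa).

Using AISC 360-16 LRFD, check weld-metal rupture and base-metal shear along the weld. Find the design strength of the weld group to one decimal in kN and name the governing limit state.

Weld metal: throat = 0.707×8 = 5.656 mm, L = 2×140 = 280 mm. φR_n = 0.75 × 0.6 × 490 × 5.656 × 280 = 349.2 kN.
Base metal shear (8 mm plate): yield φR_n = 1.0×0.6×345×8×280 = 463.7 kN; rupture φR_n = 0.75×0.6×450×8×280 = 453.6 kN; take 453.6 kN (rupture).
Governing: min(349.2, 453.6) = 349.2 kN → weld metal.

349.2 kN (weld metal governs)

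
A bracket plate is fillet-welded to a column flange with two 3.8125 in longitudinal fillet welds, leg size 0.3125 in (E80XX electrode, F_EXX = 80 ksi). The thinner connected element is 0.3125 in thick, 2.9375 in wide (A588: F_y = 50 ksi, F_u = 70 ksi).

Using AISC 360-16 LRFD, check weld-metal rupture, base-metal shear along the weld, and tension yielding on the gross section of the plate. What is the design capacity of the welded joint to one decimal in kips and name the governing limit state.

41.3 kips (gross-section yield governs)

Weld metal: throat = 0.707×0.3125 = 0.22094 in, L = 2×3.8125 = 7.625 in. φR_n = 0.75 × 0.6 × 80 × 0.22094 × 7.625 = 60.6 kips.
Base metal shear (0.3125 in plate): yield φR_n = 1.0×0.6×50×0.3125×7.625 = 71.5 kips; rupture φR_n = 0.75×0.6×70×0.3125×7.625 = 75.1 kips; take 71.5 kips (yield).
Tension yield (gross): A_g = 2.9375×0.3125 = 0.91797 in². φR_n = 0.90 × 50 × 0.91797 = 41.3 kips.
Governing: min(60.6, 71.5, 41.3) = 41.3 kips → gross-section yield.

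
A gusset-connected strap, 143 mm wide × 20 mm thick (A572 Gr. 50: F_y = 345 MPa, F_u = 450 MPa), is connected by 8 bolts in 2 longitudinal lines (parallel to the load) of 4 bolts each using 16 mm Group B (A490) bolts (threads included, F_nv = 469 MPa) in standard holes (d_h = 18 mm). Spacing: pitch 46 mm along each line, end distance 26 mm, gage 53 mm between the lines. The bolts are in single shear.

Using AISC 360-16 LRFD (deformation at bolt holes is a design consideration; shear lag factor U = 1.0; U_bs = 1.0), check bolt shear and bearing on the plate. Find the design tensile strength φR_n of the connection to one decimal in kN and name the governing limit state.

565.8 kN (bolt shear governs)

Bolt shear: A_b = π(16)²/4 = 201.06 mm². φR_n = 0.75 × 469 × 201.06 × 8 × 1 = 565.8 kN.
Bearing (20 mm plate, F_u = 450 MPa): end bolts L_c = 26 − 18/2 = 17, R_n = min(1.2×17×20×450, 2.4×16×20×450) = 183.6 kN/bolt; interior L_c = 46 − 18 = 28, R_n = 302.4 kN/bolt. φR_n = 0.75 × (2×183.6 + 6×302.4) = 1636.2 kN.
Governing: min(565.8, 1636.2) = 565.8 kN → bolt shear.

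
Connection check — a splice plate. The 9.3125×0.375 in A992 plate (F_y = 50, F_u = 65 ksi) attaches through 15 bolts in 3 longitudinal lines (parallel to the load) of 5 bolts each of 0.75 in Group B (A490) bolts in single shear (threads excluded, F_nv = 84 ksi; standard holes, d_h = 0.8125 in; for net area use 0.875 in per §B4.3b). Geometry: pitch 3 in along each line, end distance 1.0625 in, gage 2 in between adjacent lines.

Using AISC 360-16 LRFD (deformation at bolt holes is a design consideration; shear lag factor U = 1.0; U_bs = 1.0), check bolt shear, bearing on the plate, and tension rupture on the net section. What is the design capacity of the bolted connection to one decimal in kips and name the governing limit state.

Bolt shear: A_b = π(0.75)²/4 = 0.44179 in². φR_n = 0.75 × 84 × 0.44179 × 15 × 1 = 417.5 kips.
Bearing (0.375 in plate, F_u = 65 ksi): end bolts L_c = 1.0625 − 0.8125/2 = 0.65625, R_n = min(1.2×0.65625×0.375×65, 2.4×0.75×0.375×65) = 19.195 kips/bolt; interior L_c = 3 − 0.8125 = 2.1875, R_n = 43.875 kips/bolt. φR_n = 0.75 × (3×19.195 + 12×43.875) = 438.1 kips.
Tension rupture (net): A_n = (9.3125 − 3×0.875)×0.375 = 2.5078 in² (U = 1.0, A_e = A_n). φR_n = 0.75 × 65 × 2.5078 = 122.3 kips.
Governing: min(417.5, 438.1, 122.3) = 122.3 kips → net-section rupture.

122.3 kips (net-section rupture governs)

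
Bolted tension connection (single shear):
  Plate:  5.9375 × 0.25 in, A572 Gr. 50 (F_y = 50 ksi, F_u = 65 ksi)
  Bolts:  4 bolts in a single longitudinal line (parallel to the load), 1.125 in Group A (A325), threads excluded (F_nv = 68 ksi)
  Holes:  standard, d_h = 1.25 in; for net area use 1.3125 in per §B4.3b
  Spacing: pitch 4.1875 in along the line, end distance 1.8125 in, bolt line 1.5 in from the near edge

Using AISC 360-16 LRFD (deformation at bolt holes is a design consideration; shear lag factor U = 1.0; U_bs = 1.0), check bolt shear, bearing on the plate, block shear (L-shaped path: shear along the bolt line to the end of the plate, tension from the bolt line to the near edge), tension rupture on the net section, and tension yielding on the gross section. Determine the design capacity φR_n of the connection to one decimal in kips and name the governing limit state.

Bolt shear: A_b = π(1.125)²/4 = 0.99402 in². φR_n = 0.75 × 68 × 0.99402 × 4 × 1 = 202.8 kips.
Bearing (0.25 in plate, F_u = 65 ksi): end bolts L_c = 1.8125 − 1.25/2 = 1.1875, R_n = min(1.2×1.1875×0.25×65, 2.4×1.125×0.25×65) = 23.156 kips/bolt; interior L_c = 4.1875 − 1.25 = 2.9375, R_n = 43.875 kips/bolt. φR_n = 0.75 × (1×23.156 + 3×43.875) = 116.1 kips.
Block shear: shear path 1×[1.8125+3×4.1875] = 1×14.375 in, A_gv = 3.5938, A_nv = 1×(14.375 − 3.5×1.3125)×0.25 = 2.4453 in²; tension to near edge: (1.5 − 0.5×1.3125)×0.25 = 0.21094 in². R_n = min(0.6×65×2.4453, 0.6×50×3.5938) + 1.0×65×0.21094 = min(95.367, 107.81) + 13.711 = 109.08 kips. φR_n = 0.75 × 109.08 = 81.8 kips.
Tension rupture (net): A_n = (5.9375 − 1×1.3125)×0.25 = 1.1563 in² (U = 1.0, A_e = A_n). φR_n = 0.75 × 65 × 1.1563 = 56.4 kips.
Tension yield (gross): A_g = 5.9375×0.25 = 1.4844 in². φR_n = 0.90 × 50 × 1.4844 = 66.8 kips.
Governing: min(202.8, 116.1, 81.8, 56.4, 66.8) = 56.4 kips → net-section rupture.

56.4 kips (net-section rupture governs)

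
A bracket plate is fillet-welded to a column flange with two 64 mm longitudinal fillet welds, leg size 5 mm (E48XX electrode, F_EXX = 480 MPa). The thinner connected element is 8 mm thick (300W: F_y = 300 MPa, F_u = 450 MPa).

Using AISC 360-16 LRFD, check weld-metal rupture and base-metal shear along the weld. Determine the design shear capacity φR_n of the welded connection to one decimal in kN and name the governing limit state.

Weld metal: throat = 0.707×5 = 3.535 mm, L = 2×64 = 128 mm. φR_n = 0.75 × 0.6 × 480 × 3.535 × 128 = 97.7 kN.
Base metal shear (8 mm plate): yield φR_n = 1.0×0.6×300×8×128 = 184.3 kN; rupture φR_n = 0.75×0.6×450×8×128 = 207.4 kN; take 184.3 kN (yield).
Governing: min(97.7, 184.3) = 97.7 kN → weld metal.

97.7 kN (weld metal governs)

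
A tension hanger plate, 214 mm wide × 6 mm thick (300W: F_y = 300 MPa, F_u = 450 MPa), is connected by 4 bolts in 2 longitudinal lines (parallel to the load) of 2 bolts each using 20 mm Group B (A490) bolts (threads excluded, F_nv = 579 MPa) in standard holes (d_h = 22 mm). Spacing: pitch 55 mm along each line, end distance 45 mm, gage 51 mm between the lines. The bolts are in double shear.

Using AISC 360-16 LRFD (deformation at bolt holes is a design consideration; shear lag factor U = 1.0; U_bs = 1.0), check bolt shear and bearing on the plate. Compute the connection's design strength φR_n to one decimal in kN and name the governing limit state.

Bolt shear: A_b = π(20)²/4 = 314.16 mm². φR_n = 0.75 × 579 × 314.16 × 4 × 2 = 1091.4 kN.
Bearing (6 mm plate, F_u = 450 MPa): end bolts L_c = 45 − 22/2 = 34, R_n = min(1.2×34×6×450, 2.4×20×6×450) = 110.16 kN/bolt; interior L_c = 55 − 22 = 33, R_n = 106.92 kN/bolt. φR_n = 0.75 × (2×110.16 + 2×106.92) = 325.6 kN.
Governing: min(1091.4, 325.6) = 325.6 kN → bearing.

325.6 kN (bearing governs)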